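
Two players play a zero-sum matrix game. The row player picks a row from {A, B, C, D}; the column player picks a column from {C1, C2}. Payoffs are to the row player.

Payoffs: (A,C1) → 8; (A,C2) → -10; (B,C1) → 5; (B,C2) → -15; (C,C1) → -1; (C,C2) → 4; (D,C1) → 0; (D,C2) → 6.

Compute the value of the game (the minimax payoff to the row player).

Row minima: A → -10, B → -15, C → -1, D → 0; maximin = 0.
Column maxima: C1 → 8, C2 → 6; minimax = 6.
0 ≠ 6, so there is no saddle point; optimal play is mixed.
B is strictly dominated by A, so the row player never plays it.
C is strictly dominated by D, so the row player never plays it.
On the remaining 2×2 (A, D vs C1, C2):
Let the row player play A with probability p. Expected payoff against C1: 8p + 0(1−p) = 8p; against C2: (-10)p + 6(1−p) = −16p + 6.
Setting these equal: 8p = −16p + 6 ⇒ 24p = 6 ⇒ p = 1/4, and the value is (8)·(1/4) = 2.
For the column player: with q = P(C1), equating A's and D's payoffs gives 18q − 10 = −6q + 6 ⇒ q = 2/3.

2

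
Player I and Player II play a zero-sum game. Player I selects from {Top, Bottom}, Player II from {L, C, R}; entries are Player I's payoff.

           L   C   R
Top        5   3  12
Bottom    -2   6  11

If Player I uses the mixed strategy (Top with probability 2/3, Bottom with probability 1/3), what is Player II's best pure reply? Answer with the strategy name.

L

If Player II plays L, Player I's expected payoff is (2/3)·5 + (1/3)·(-2) = 8/3.
If Player II plays C, Player I's expected payoff is (2/3)·3 + (1/3)·6 = 4.
If Player II plays R, Player I's expected payoff is (2/3)·12 + (1/3)·11 = 35/3.
Player II minimizes Player I's payoff; the smallest is 8/3, so the best response is L.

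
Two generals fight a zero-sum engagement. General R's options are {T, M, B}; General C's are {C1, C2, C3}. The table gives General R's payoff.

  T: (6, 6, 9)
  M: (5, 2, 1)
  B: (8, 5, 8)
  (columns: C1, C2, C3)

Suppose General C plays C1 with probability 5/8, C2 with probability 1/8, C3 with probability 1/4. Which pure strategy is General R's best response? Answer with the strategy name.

Expected payoff of T: (5/8)·6 + (1/8)·6 + (1/4)·9 = 27/4.
Expected payoff of M: (5/8)·5 + (1/8)·2 + (1/4)·1 = 29/8.
Expected payoff of B: (5/8)·8 + (1/8)·5 + (1/4)·8 = 61/8.
The largest is 61/8, so General R's best response is B.

B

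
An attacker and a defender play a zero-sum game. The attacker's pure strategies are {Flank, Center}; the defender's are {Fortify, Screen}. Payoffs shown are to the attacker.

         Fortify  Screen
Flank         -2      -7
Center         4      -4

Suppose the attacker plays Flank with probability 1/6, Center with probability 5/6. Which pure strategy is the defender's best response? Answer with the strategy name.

If the defender plays Fortify, the attacker's expected payoff is (1/6)·(-2) + (5/6)·4 = 3.
If the defender plays Screen, the attacker's expected payoff is (1/6)·(-7) + (5/6)·(-4) = -9/2.
The defender minimizes the attacker's payoff; the smallest is -9/2, so the best response is Screen.

Screen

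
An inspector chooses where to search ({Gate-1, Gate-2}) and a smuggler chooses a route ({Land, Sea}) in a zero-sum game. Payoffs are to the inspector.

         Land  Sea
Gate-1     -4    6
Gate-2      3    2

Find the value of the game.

26/11

Row minima: Gate-1 → -4, Gate-2 → 2; maximin = 2.
Column maxima: Land → 3, Sea → 6; minimax = 3.
2 ≠ 3, so there is no saddle point; optimal play is mixed.
Let the inspector play Gate-1 with probability p. Expected payoff against Land: (-4)p + 3(1−p) = −7p + 3; against Sea: 6p + 2(1−p) = 4p + 2.
Setting these equal: −7p + 3 = 4p + 2 ⇒ −11p = -1 ⇒ p = 1/11, and the value is (-7)·(1/11) + 3 = 26/11.
For the smuggler: with q = P(Land), equating Gate-1's and Gate-2's payoffs gives −10q + 6 = q + 2 ⇒ q = 4/11.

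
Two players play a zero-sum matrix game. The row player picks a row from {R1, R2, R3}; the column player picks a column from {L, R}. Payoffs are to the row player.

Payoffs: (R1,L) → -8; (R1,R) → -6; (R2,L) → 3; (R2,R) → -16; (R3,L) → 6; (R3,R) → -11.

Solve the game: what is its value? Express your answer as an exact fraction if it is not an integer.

Row minima: R1 → -8, R2 → -16, R3 → -11; maximin = -8.
Column maxima: L → 6, R → -6; minimax = -6.
-8 ≠ -6, so there is no saddle point; optimal play is mixed.
R2 is strictly dominated by R3, so the row player never plays it.
On the remaining 2×2 (R1, R3 vs L, R):
Let the row player play R1 with probability p. Expected payoff against L: (-8)p + 6(1−p) = −14p + 6; against R: (-6)p + (-11)(1−p) = 5p − 11.
Setting these equal: −14p + 6 = 5p − 11 ⇒ −19p = -17 ⇒ p = 17/19, and the value is (-14)·(17/19) + 6 = -124/19.
For the column player: with q = P(L), equating R1's and R3's payoffs gives −2q − 6 = 17q − 11 ⇒ q = 5/19.

-124/19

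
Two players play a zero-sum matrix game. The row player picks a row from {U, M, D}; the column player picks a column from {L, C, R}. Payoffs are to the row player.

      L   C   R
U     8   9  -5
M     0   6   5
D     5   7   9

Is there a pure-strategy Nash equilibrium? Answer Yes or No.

No

Row minima: U → -5, M → 0, D → 5; maximin = 5.
Column maxima: L → 8, C → 9, R → 9; minimax = 8.
5 ≠ 8, so no pure-strategy equilibrium exists.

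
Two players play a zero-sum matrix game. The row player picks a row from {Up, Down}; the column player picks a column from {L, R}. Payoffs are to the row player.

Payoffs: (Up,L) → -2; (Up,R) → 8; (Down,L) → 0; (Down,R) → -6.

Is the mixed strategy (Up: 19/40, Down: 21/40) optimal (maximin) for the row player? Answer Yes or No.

Against L this mix gives (19/40)·(-2) + (21/40)·0 = -19/20.
Against R this mix gives (19/40)·8 + (21/40)·(-6) = 13/20.
The column player will play L, holding the row player to -19/20. Shifting weight toward the row that does better against L would raise this floor (the equalizing mix achieves -3/4 against both L and R), so the proposed strategy is not optimal.

No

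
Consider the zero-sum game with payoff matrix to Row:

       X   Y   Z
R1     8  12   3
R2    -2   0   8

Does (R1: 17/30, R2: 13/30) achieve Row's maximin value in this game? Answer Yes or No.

No

Against X this mix gives (17/30)·8 + (13/30)·(-2) = 11/3.
Against Y this mix gives (17/30)·12 + (13/30)·0 = 34/5.
Against Z this mix gives (17/30)·3 + (13/30)·8 = 31/6.
Column will play X, holding Row to 11/3. Shifting weight toward the row that does better against X would raise this floor (the equalizing mix achieves 14/3 against both X and Z), so the proposed strategy is not optimal.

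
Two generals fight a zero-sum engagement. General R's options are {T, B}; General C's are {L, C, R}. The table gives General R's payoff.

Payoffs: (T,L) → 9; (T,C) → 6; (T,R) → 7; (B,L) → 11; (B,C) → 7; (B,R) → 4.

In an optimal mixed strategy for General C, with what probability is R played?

1/4

Row minima: T → 6, B → 4; maximin = 6.
Column maxima: L → 11, C → 7, R → 7; minimax = 7.
6 ≠ 7, so there is no saddle point; optimal play is mixed.
L is strictly dominated by C (it gives General R strictly more in every row), so General C never plays it.
On the remaining 2×2 (T, B vs C, R):
Let General R play T with probability p. Expected payoff against C: 6p + 7(1−p) = −p + 7; against R: 7p + 4(1−p) = 3p + 4.
Setting these equal: −p + 7 = 3p + 4 ⇒ −4p = -3 ⇒ p = 3/4, and the value is (-1)·(3/4) + 7 = 25/4.
For General C: with q = P(C), equating T's and B's payoffs gives −q + 7 = 3q + 4 ⇒ q = 3/4.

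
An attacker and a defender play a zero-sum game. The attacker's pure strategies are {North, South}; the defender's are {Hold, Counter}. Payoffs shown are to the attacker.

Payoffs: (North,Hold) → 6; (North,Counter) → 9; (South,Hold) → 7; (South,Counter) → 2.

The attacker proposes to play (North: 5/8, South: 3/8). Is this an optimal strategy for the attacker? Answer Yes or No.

Against Hold this mix gives (5/8)·6 + (3/8)·7 = 51/8.
Against Counter this mix gives (5/8)·9 + (3/8)·2 = 51/8.
All of the defender's active replies (Hold, Counter) yield 51/8, and no column does worse for the attacker. The mix makes the defender indifferent and guarantees 51/8, so it is optimal.

Yes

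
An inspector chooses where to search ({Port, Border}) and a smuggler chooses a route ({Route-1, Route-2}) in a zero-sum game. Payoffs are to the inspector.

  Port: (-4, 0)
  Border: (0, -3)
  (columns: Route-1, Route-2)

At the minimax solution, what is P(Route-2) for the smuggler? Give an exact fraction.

4/7

Row minima: Port → -4, Border → -3; maximin = -3.
Column maxima: Route-1 → 0, Route-2 → 0; minimax = 0.
-3 ≠ 0, so there is no saddle point; optimal play is mixed.
Let the inspector play Port with probability p. Expected payoff against Route-1: (-4)p + 0(1−p) = −4p; against Route-2: 0p + (-3)(1−p) = 3p − 3.
Setting these equal: −4p = 3p − 3 ⇒ −7p = -3 ⇒ p = 3/7, and the value is (-4)·(3/7) = -12/7.
For the smuggler: with q = P(Route-1), equating Port's and Border's payoffs gives −4q = 3q − 3 ⇒ q = 3/7.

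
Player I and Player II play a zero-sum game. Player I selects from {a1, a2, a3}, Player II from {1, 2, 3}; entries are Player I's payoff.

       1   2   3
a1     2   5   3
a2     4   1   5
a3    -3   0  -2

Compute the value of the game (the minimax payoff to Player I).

3

Row minima: a1 → 2, a2 → 1, a3 → -3; maximin = 2.
Column maxima: 1 → 4, 2 → 5, 3 → 5; minimax = 4.
2 ≠ 4, so there is no saddle point; optimal play is mixed.
a3 is strictly dominated by a1, so Player I never plays it.
3 is strictly dominated by 1 (it gives Player I strictly more in every row), so Player II never plays it.
On the remaining 2×2 (a1, a2 vs 1, 2):
Let Player I play a1 with probability p. Expected payoff against 1: 2p + 4(1−p) = −2p + 4; against 2: 5p + 1(1−p) = 4p + 1.
Setting these equal: −2p + 4 = 4p + 1 ⇒ −6p = -3 ⇒ p = 1/2, and the value is (-2)·(1/2) + 4 = 3.
For Player II: with q = P(1), equating a1's and a2's payoffs gives −3q + 5 = 3q + 1 ⇒ q = 2/3.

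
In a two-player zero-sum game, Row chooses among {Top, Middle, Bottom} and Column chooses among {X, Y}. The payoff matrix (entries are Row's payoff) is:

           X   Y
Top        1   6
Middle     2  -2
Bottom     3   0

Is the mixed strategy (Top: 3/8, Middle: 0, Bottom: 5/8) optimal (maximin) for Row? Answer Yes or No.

Yes

Against X this mix gives (3/8)·1 + (5/8)·3 = 9/4.
Against Y this mix gives (3/8)·6 + (5/8)·0 = 9/4.
All of Column's active replies (X, Y) yield 9/4, and no column does worse for Row. The mix makes Column indifferent and guarantees 9/4, so it is optimal.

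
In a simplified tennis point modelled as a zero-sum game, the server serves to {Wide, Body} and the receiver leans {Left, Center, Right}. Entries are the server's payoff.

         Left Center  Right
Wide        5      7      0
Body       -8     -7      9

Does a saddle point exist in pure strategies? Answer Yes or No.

No

Row minima: Wide → 0, Body → -8; maximin = 0.
Column maxima: Left → 5, Center → 7, Right → 9; minimax = 5.
0 ≠ 5, so no pure-strategy equilibrium exists.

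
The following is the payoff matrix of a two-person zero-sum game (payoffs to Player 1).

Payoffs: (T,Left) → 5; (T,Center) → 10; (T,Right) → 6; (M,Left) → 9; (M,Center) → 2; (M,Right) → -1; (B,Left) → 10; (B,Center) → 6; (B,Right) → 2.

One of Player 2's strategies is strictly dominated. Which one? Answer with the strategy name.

Right holds Player 1's payoff strictly below Center in every row: 6 < 10, -1 < 2, 2 < 6.
So Center is strictly dominated for Player 2.

Center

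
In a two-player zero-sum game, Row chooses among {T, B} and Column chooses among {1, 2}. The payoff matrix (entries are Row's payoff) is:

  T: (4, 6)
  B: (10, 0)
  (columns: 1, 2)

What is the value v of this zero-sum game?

5

Row minima: T → 4, B → 0; maximin = 4.
Column maxima: 1 → 10, 2 → 6; minimax = 6.
4 ≠ 6, so there is no saddle point; optimal play is mixed.
Let Row play T with probability p. Expected payoff against 1: 4p + 10(1−p) = −6p + 10; against 2: 6p + 0(1−p) = 6p.
Setting these equal: −6p + 10 = 6p ⇒ −12p = -10 ⇒ p = 5/6, and the value is (-6)·(5/6) + 10 = 5.
For Column: with q = P(1), equating T's and B's payoffs gives −2q + 6 = 10q ⇒ q = 1/2.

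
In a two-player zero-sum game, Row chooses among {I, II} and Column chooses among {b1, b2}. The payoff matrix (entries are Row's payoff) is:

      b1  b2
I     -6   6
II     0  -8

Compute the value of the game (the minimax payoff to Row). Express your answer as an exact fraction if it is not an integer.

Row minima: I → -6, II → -8; maximin = -6.
Column maxima: b1 → 0, b2 → 6; minimax = 0.
-6 ≠ 0, so there is no saddle point; optimal play is mixed.
Let Row play I with probability p. Expected payoff against b1: (-6)p + 0(1−p) = −6p; against b2: 6p + (-8)(1−p) = 14p − 8.
Setting these equal: −6p = 14p − 8 ⇒ −20p = -8 ⇒ p = 2/5, and the value is (-6)·(2/5) = -12/5.
For Column: with q = P(b1), equating I's and II's payoffs gives −12q + 6 = 8q − 8 ⇒ q = 7/10.

-12/5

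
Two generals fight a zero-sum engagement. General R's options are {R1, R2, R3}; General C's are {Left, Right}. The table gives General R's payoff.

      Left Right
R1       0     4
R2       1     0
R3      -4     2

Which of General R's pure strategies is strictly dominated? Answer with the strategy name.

R1 gives a strictly higher payoff than R3 against every column: 0 > -4, 4 > 2.
So R3 is strictly dominated and General R never plays it.

R3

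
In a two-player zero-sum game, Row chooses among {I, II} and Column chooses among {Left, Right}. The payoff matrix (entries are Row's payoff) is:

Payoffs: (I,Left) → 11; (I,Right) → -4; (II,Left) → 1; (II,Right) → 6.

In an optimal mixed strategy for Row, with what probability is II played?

Row minima: I → -4, II → 1; maximin = 1.
Column maxima: Left → 11, Right → 6; minimax = 6.
1 ≠ 6, so there is no saddle point; optimal play is mixed.
Let Row play I with probability p. Expected payoff against Left: 11p + 1(1−p) = 10p + 1; against Right: (-4)p + 6(1−p) = −10p + 6.
Setting these equal: 10p + 1 = −10p + 6 ⇒ 20p = 5 ⇒ p = 1/4, and the value is (10)·(1/4) + 1 = 7/2.
For Column: with q = P(Left), equating I's and II's payoffs gives 15q − 4 = −5q + 6 ⇒ q = 1/2.

3/4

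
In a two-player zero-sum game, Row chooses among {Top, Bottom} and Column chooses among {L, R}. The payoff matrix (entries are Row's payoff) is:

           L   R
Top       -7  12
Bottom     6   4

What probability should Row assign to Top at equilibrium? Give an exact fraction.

2/21

Row minima: Top → -7, Bottom → 4; maximin = 4.
Column maxima: L → 6, R → 12; minimax = 6.
4 ≠ 6, so there is no saddle point; optimal play is mixed.
Let Row play Top with probability p. Expected payoff against L: (-7)p + 6(1−p) = −13p + 6; against R: 12p + 4(1−p) = 8p + 4.
Setting these equal: −13p + 6 = 8p + 4 ⇒ −21p = -2 ⇒ p = 2/21, and the value is (-13)·(2/21) + 6 = 100/21.
For Column: with q = P(L), equating Top's and Bottom's payoffs gives −19q + 12 = 2q + 4 ⇒ q = 8/21.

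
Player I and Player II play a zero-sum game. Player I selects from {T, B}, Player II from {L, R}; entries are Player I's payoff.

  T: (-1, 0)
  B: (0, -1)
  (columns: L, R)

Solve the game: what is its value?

-1/2

Row minima: T → -1, B → -1; maximin = -1.
Column maxima: L → 0, R → 0; minimax = 0.
-1 ≠ 0, so there is no saddle point; optimal play is mixed.
Let Player I play T with probability p. Expected payoff against L: (-1)p + 0(1−p) = −p; against R: 0p + (-1)(1−p) = p − 1.
Setting these equal: −p = p − 1 ⇒ −2p = -1 ⇒ p = 1/2, and the value is (-1)·(1/2) = -1/2.
For Player II: with q = P(L), equating T's and B's payoffs gives −q = q − 1 ⇒ q = 1/2.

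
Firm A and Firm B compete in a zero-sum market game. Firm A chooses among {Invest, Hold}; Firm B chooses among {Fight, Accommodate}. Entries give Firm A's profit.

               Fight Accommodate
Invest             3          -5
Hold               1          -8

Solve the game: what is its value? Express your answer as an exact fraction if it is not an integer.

Row minima: Invest → -5, Hold → -8; maximin = -5.
Column maxima: Fight → 3, Accommodate → -5; minimax = -5.
Since maximin = minimax = -5, there is a saddle point and the value is -5.

-5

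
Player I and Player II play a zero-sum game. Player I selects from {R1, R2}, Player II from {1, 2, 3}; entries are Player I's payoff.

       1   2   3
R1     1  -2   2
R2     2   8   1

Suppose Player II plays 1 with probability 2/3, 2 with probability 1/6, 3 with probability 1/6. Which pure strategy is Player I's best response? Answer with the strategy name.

R2

Expected payoff of R1: (2/3)·1 + (1/6)·(-2) + (1/6)·2 = 2/3.
Expected payoff of R2: (2/3)·2 + (1/6)·8 + (1/6)·1 = 17/6.
The largest is 17/6, so Player I's best response is R2.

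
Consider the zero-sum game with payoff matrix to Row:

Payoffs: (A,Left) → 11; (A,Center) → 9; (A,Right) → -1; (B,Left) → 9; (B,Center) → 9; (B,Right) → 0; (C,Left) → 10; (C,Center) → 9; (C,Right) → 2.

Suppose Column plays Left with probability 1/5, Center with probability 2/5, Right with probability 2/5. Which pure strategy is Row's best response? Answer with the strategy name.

Expected payoff of A: (1/5)·11 + (2/5)·9 + (2/5)·(-1) = 27/5.
Expected payoff of B: (1/5)·9 + (2/5)·9 + (2/5)·0 = 27/5.
Expected payoff of C: (1/5)·10 + (2/5)·9 + (2/5)·2 = 32/5.
The largest is 32/5, so Row's best response is C.

C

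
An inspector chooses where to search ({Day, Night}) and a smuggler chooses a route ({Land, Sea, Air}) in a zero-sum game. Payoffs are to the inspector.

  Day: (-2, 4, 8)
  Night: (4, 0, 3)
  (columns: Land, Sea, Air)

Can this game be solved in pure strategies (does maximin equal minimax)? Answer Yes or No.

No

Row minima: Day → -2, Night → 0; maximin = 0.
Column maxima: Land → 4, Sea → 4, Air → 8; minimax = 4.
0 ≠ 4, so no pure-strategy equilibrium exists.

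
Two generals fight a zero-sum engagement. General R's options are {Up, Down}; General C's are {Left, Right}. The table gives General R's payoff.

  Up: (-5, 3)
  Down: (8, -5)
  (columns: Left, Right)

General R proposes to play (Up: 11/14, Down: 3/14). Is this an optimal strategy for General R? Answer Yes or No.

No

Against Left this mix gives (11/14)·(-5) + (3/14)·8 = -31/14.
Against Right this mix gives (11/14)·3 + (3/14)·(-5) = 9/7.
General C will play Left, holding General R to -31/14. Shifting weight toward the row that does better against Left would raise this floor (the equalizing mix achieves -1/21 against both Left and Right), so the proposed strategy is not optimal.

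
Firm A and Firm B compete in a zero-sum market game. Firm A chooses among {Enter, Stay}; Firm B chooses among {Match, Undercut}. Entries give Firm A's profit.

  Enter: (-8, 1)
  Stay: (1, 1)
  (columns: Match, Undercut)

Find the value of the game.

1

Row minima: Enter → -8, Stay → 1; maximin = 1.
Column maxima: Match → 1, Undercut → 1; minimax = 1.
Since maximin = minimax = 1, there is a saddle point and the value is 1.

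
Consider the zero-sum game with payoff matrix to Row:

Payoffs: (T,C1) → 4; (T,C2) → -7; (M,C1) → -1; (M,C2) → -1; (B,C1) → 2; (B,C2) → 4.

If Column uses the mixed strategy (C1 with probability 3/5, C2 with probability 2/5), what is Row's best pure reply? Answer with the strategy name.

B

Expected payoff of T: (3/5)·4 + (2/5)·(-7) = -2/5.
Expected payoff of M: (3/5)·(-1) + (2/5)·(-1) = -1.
Expected payoff of B: (3/5)·2 + (2/5)·4 = 14/5.
The largest is 14/5, so Row's best response is B.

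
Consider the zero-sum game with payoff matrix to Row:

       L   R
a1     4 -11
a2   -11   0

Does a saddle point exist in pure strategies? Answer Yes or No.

No

Row minima: a1 → -11, a2 → -11; maximin = -11.
Column maxima: L → 4, R → 0; minimax = 0.
-11 ≠ 0, so no pure-strategy equilibrium exists.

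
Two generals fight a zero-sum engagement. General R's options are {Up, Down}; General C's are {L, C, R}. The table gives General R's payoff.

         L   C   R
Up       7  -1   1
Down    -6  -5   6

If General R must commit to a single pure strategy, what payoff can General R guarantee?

Row minima: Up → -1, Down → -6.
The best of these is -1.

-1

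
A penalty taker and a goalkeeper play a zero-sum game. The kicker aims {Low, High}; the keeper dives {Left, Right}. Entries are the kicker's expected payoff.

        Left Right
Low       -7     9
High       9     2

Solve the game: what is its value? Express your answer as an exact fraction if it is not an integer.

Row minima: Low → -7, High → 2; maximin = 2.
Column maxima: Left → 9, Right → 9; minimax = 9.
2 ≠ 9, so there is no saddle point; optimal play is mixed.
Let the kicker play Low with probability p. Expected payoff against Left: (-7)p + 9(1−p) = −16p + 9; against Right: 9p + 2(1−p) = 7p + 2.
Setting these equal: −16p + 9 = 7p + 2 ⇒ −23p = -7 ⇒ p = 7/23, and the value is (-16)·(7/23) + 9 = 95/23.
For the keeper: with q = P(Left), equating Low's and High's payoffs gives −16q + 9 = 7q + 2 ⇒ q = 7/23.

95/23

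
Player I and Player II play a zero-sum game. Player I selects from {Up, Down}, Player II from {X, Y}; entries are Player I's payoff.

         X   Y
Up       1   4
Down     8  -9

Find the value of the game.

Row minima: Up → 1, Down → -9; maximin = 1.
Column maxima: X → 8, Y → 4; minimax = 4.
1 ≠ 4, so there is no saddle point; optimal play is mixed.
Let Player I play Up with probability p. Expected payoff against X: 1p + 8(1−p) = −7p + 8; against Y: 4p + (-9)(1−p) = 13p − 9.
Setting these equal: −7p + 8 = 13p − 9 ⇒ −20p = -17 ⇒ p = 17/20, and the value is (-7)·(17/20) + 8 = 41/20.
For Player II: with q = P(X), equating Up's and Down's payoffs gives −3q + 4 = 17q − 9 ⇒ q = 13/20.

41/20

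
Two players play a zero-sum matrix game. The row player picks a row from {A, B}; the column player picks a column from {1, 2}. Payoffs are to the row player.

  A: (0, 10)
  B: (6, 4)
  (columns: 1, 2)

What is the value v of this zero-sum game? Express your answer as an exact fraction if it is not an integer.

Row minima: A → 0, B → 4; maximin = 4.
Column maxima: 1 → 6, 2 → 10; minimax = 6.
4 ≠ 6, so there is no saddle point; optimal play is mixed.
Let the row player play A with probability p. Expected payoff against 1: 0p + 6(1−p) = −6p + 6; against 2: 10p + 4(1−p) = 6p + 4.
Setting these equal: −6p + 6 = 6p + 4 ⇒ −12p = -2 ⇒ p = 1/6, and the value is (-6)·(1/6) + 6 = 5.
For the column player: with q = P(1), equating A's and B's payoffs gives −10q + 10 = 2q + 4 ⇒ q = 1/2.

5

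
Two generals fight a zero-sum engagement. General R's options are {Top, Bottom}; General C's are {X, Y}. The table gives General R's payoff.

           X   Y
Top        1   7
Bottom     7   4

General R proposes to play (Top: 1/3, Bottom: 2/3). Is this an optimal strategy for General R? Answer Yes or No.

Against X this mix gives (1/3)·1 + (2/3)·7 = 5.
Against Y this mix gives (1/3)·7 + (2/3)·4 = 5.
All of General C's active replies (X, Y) yield 5, and no column does worse for General R. The mix makes General C indifferent and guarantees 5, so it is optimal.

Yes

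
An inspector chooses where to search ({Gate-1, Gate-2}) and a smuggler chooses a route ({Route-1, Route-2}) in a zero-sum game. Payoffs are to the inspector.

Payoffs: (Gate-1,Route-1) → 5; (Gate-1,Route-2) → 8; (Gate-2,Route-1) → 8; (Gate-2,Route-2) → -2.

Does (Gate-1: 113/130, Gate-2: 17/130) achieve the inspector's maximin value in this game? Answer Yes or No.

No

Against Route-1 this mix gives (113/130)·5 + (17/130)·8 = 701/130.
Against Route-2 this mix gives (113/130)·8 + (17/130)·(-2) = 87/13.
The smuggler will play Route-1, holding the inspector to 701/130. Shifting weight toward the row that does better against Route-1 would raise this floor (the equalizing mix achieves 74/13 against both Route-1 and Route-2), so the proposed strategy is not optimal.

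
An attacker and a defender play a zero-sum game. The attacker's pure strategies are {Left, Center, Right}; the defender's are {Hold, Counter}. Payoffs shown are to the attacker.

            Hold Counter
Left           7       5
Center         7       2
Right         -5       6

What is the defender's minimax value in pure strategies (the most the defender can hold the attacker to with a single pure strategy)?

6

Column maxima: Hold → 7, Counter → 6.
The smallest of these is 6.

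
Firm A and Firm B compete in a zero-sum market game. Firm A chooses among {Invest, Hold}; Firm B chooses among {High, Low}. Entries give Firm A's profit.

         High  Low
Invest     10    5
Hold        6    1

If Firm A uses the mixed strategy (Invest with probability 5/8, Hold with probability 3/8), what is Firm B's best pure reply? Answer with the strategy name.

Low

If Firm B plays High, Firm A's expected payoff is (5/8)·10 + (3/8)·6 = 17/2.
If Firm B plays Low, Firm A's expected payoff is (5/8)·5 + (3/8)·1 = 7/2.
Firm B minimizes Firm A's payoff; the smallest is 7/2, so the best response is Low.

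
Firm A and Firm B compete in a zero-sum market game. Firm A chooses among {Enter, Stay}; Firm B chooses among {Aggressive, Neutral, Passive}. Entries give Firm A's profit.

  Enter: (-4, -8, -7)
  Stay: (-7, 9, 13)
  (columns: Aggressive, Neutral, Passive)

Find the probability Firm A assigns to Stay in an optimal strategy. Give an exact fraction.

Row minima: Enter → -8, Stay → -7; maximin = -7.
Column maxima: Aggressive → -4, Neutral → 9, Passive → 13; minimax = -4.
-7 ≠ -4, so there is no saddle point; optimal play is mixed.
Passive is strictly dominated by Neutral (it gives Firm A strictly more in every row), so Firm B never plays it.
On the remaining 2×2 (Enter, Stay vs Aggressive, Neutral):
Let Firm A play Enter with probability p. Expected payoff against Aggressive: (-4)p + (-7)(1−p) = 3p − 7; against Neutral: (-8)p + 9(1−p) = −17p + 9.
Setting these equal: 3p − 7 = −17p + 9 ⇒ 20p = 16 ⇒ p = 4/5, and the value is (3)·(4/5) − 7 = -23/5.
For Firm B: with q = P(Aggressive), equating Enter's and Stay's payoffs gives 4q − 8 = −16q + 9 ⇒ q = 17/20.

1/5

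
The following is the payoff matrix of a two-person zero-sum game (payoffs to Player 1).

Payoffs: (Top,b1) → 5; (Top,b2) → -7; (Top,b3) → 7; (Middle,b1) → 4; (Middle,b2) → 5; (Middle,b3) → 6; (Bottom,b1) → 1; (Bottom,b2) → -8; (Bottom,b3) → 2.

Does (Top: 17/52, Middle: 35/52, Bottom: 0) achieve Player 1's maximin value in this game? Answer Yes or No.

No

Against b1 this mix gives (17/52)·5 + (35/52)·4 = 225/52.
Against b2 this mix gives (17/52)·(-7) + (35/52)·5 = 14/13.
Against b3 this mix gives (17/52)·7 + (35/52)·6 = 329/52.
Player 2 will play b2, holding Player 1 to 14/13. Shifting weight toward the row that does better against b2 would raise this floor (the equalizing mix achieves 53/13 against both b2 and b1), so the proposed strategy is not optimal.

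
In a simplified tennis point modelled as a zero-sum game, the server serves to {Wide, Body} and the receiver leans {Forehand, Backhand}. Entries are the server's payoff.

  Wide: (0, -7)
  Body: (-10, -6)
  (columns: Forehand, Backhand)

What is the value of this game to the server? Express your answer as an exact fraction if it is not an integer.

Row minima: Wide → -7, Body → -10; maximin = -7.
Column maxima: Forehand → 0, Backhand → -6; minimax = -6.
-7 ≠ -6, so there is no saddle point; optimal play is mixed.
Let the server play Wide with probability p. Expected payoff against Forehand: 0p + (-10)(1−p) = 10p − 10; against Backhand: (-7)p + (-6)(1−p) = −p − 6.
Setting these equal: 10p − 10 = −p − 6 ⇒ 11p = 4 ⇒ p = 4/11, and the value is (10)·(4/11) − 10 = -70/11.
For the receiver: with q = P(Forehand), equating Wide's and Body's payoffs gives 7q − 7 = −4q − 6 ⇒ q = 1/11.

-70/11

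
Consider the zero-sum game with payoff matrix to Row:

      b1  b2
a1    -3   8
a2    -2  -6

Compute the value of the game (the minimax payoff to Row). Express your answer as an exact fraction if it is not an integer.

Row minima: a1 → -3, a2 → -6; maximin = -3.
Column maxima: b1 → -2, b2 → 8; minimax = -2.
-3 ≠ -2, so there is no saddle point; optimal play is mixed.
Let Row play a1 with probability p. Expected payoff against b1: (-3)p + (-2)(1−p) = −p − 2; against b2: 8p + (-6)(1−p) = 14p − 6.
Setting these equal: −p − 2 = 14p − 6 ⇒ −15p = -4 ⇒ p = 4/15, and the value is (-1)·(4/15) − 2 = -34/15.
For Column: with q = P(b1), equating a1's and a2's payoffs gives −11q + 8 = 4q − 6 ⇒ q = 14/15.

-34/15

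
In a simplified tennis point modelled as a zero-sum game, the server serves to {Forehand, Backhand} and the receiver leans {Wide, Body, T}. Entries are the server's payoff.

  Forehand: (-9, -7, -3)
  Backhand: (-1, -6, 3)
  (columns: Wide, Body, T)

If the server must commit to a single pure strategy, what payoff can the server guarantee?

Row minima: Forehand → -9, Backhand → -6.
The best of these is -6.

-6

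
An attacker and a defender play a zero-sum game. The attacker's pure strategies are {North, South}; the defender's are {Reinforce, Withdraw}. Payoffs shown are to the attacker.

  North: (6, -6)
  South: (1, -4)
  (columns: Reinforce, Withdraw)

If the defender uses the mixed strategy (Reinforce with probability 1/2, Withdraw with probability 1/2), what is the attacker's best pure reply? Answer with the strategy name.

North

Expected payoff of North: (1/2)·6 + (1/2)·(-6) = 0.
Expected payoff of South: (1/2)·1 + (1/2)·(-4) = -3/2.
The largest is 0, so the attacker's best response is North.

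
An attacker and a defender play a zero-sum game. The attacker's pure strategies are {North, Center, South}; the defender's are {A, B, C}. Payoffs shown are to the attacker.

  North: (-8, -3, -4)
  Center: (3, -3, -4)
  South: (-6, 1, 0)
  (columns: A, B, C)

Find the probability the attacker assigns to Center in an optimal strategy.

6/13

Row minima: North → -8, Center → -4, South → -6; maximin = -4.
Column maxima: A → 3, B → 1, C → 0; minimax = 0.
-4 ≠ 0, so there is no saddle point; optimal play is mixed.
North is strictly dominated by South, so the attacker never plays it.
B is strictly dominated by C (it gives the attacker strictly more in every row), so the defender never plays it.
On the remaining 2×2 (Center, South vs A, C):
Let the attacker play Center with probability p. Expected payoff against A: 3p + (-6)(1−p) = 9p − 6; against C: (-4)p + 0(1−p) = −4p.
Setting these equal: 9p − 6 = −4p ⇒ 13p = 6 ⇒ p = 6/13, and the value is (9)·(6/13) − 6 = -24/13.
For the defender: with q = P(A), equating Center's and South's payoffs gives 7q − 4 = −6q ⇒ q = 4/13.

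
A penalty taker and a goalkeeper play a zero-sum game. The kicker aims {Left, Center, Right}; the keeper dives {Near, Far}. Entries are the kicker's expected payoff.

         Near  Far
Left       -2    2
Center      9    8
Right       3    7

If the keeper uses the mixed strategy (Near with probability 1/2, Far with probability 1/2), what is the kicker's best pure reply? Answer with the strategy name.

Expected payoff of Left: (1/2)·(-2) + (1/2)·2 = 0.
Expected payoff of Center: (1/2)·9 + (1/2)·8 = 17/2.
Expected payoff of Right: (1/2)·3 + (1/2)·7 = 5.
The largest is 17/2, so the kicker's best response is Center.

Center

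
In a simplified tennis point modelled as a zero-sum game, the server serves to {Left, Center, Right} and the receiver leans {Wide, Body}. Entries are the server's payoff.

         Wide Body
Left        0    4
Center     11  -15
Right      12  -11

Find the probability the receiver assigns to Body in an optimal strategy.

Row minima: Left → 0, Center → -15, Right → -11; maximin = 0.
Column maxima: Wide → 12, Body → 4; minimax = 4.
0 ≠ 4, so there is no saddle point; optimal play is mixed.
Center is strictly dominated by Right, so the server never plays it.
On the remaining 2×2 (Left, Right vs Wide, Body):
Let the server play Left with probability p. Expected payoff against Wide: 0p + 12(1−p) = −12p + 12; against Body: 4p + (-11)(1−p) = 15p − 11.
Setting these equal: −12p + 12 = 15p − 11 ⇒ −27p = -23 ⇒ p = 23/27, and the value is (-12)·(23/27) + 12 = 16/9.
For the receiver: with q = P(Wide), equating Left's and Right's payoffs gives −4q + 4 = 23q − 11 ⇒ q = 5/9.

4/9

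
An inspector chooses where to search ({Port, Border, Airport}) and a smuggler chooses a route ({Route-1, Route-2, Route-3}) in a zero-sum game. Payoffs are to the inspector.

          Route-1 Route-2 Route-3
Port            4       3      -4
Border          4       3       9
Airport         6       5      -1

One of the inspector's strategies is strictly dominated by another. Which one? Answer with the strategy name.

Airport gives a strictly higher payoff than Port against every column: 6 > 4, 5 > 3, -1 > -4.
So Port is strictly dominated and the inspector never plays it.

Port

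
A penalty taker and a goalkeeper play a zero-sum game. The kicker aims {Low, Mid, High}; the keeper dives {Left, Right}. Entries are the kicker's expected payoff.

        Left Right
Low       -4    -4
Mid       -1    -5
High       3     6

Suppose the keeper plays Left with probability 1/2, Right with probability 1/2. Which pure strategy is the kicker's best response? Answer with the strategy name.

High

Expected payoff of Low: (1/2)·(-4) + (1/2)·(-4) = -4.
Expected payoff of Mid: (1/2)·(-1) + (1/2)·(-5) = -3.
Expected payoff of High: (1/2)·3 + (1/2)·6 = 9/2.
The largest is 9/2, so the kicker's best response is High.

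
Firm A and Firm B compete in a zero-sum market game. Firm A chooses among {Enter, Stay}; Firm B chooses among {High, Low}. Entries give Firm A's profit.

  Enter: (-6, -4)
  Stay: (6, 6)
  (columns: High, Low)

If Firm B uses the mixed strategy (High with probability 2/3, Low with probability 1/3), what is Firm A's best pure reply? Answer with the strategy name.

Expected payoff of Enter: (2/3)·(-6) + (1/3)·(-4) = -16/3.
Expected payoff of Stay: (2/3)·6 + (1/3)·6 = 6.
The largest is 6, so Firm A's best response is Stay.

Stay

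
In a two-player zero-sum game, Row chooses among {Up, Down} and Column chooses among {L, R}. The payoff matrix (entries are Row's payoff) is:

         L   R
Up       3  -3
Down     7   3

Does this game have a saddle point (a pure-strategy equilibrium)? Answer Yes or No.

Row minima: Up → -3, Down → 3; maximin = 3.
Column maxima: L → 7, R → 3; minimax = 3.
maximin = minimax = 3, so a saddle point exists.

Yes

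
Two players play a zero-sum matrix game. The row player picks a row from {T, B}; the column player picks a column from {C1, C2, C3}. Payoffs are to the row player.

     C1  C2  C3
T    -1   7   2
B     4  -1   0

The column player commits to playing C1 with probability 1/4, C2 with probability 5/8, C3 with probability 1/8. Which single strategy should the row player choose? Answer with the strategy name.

Expected payoff of T: (1/4)·(-1) + (5/8)·7 + (1/8)·2 = 35/8.
Expected payoff of B: (1/4)·4 + (5/8)·(-1) + (1/8)·0 = 3/8.
The largest is 35/8, so the row player's best response is T.

T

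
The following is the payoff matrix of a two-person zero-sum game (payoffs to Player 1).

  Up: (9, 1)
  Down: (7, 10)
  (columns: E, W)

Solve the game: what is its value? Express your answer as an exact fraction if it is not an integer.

83/11

Row minima: Up → 1, Down → 7; maximin = 7.
Column maxima: E → 9, W → 10; minimax = 9.
7 ≠ 9, so there is no saddle point; optimal play is mixed.
Let Player 1 play Up with probability p. Expected payoff against E: 9p + 7(1−p) = 2p + 7; against W: 1p + 10(1−p) = −9p + 10.
Setting these equal: 2p + 7 = −9p + 10 ⇒ 11p = 3 ⇒ p = 3/11, and the value is (2)·(3/11) + 7 = 83/11.
For Player 2: with q = P(E), equating Up's and Down's payoffs gives 8q + 1 = −3q + 10 ⇒ q = 9/11.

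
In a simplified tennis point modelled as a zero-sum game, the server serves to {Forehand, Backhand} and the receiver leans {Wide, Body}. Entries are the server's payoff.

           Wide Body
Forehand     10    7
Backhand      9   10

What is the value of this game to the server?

Row minima: Forehand → 7, Backhand → 9; maximin = 9.
Column maxima: Wide → 10, Body → 10; minimax = 10.
9 ≠ 10, so there is no saddle point; optimal play is mixed.
Let the server play Forehand with probability p. Expected payoff against Wide: 10p + 9(1−p) = p + 9; against Body: 7p + 10(1−p) = −3p + 10.
Setting these equal: p + 9 = −3p + 10 ⇒ 4p = 1 ⇒ p = 1/4, and the value is (1)·(1/4) + 9 = 37/4.
For the receiver: with q = P(Wide), equating Forehand's and Backhand's payoffs gives 3q + 7 = −q + 10 ⇒ q = 3/4.

37/4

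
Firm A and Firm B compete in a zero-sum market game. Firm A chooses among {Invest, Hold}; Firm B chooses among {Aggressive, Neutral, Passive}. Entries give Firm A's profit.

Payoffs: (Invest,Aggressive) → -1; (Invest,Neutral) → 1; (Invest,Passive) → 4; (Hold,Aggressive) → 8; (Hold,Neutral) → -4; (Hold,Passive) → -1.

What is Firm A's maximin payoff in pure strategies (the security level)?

-1

Row minima: Invest → -1, Hold → -4.
The best of these is -1.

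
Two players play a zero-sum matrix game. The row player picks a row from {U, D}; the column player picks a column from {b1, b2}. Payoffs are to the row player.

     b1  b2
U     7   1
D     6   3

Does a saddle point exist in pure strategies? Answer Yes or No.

Yes

Row minima: U → 1, D → 3; maximin = 3.
Column maxima: b1 → 7, b2 → 3; minimax = 3.
maximin = minimax = 3, so a saddle point exists.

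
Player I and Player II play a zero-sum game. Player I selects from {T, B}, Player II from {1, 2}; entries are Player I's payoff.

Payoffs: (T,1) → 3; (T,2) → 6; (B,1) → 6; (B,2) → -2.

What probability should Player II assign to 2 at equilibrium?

3/11

Row minima: T → 3, B → -2; maximin = 3.
Column maxima: 1 → 6, 2 → 6; minimax = 6.
3 ≠ 6, so there is no saddle point; optimal play is mixed.
Let Player I play T with probability p. Expected payoff against 1: 3p + 6(1−p) = −3p + 6; against 2: 6p + (-2)(1−p) = 8p − 2.
Setting these equal: −3p + 6 = 8p − 2 ⇒ −11p = -8 ⇒ p = 8/11, and the value is (-3)·(8/11) + 6 = 42/11.
For Player II: with q = P(1), equating T's and B's payoffs gives −3q + 6 = 8q − 2 ⇒ q = 8/11.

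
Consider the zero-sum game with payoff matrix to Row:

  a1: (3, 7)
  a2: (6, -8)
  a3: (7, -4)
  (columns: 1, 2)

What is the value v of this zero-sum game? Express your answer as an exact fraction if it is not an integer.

61/15

Row minima: a1 → 3, a2 → -8, a3 → -4; maximin = 3.
Column maxima: 1 → 7, 2 → 7; minimax = 7.
3 ≠ 7, so there is no saddle point; optimal play is mixed.
a2 is strictly dominated by a3, so Row never plays it.
On the remaining 2×2 (a1, a3 vs 1, 2):
Let Row play a1 with probability p. Expected payoff against 1: 3p + 7(1−p) = −4p + 7; against 2: 7p + (-4)(1−p) = 11p − 4.
Setting these equal: −4p + 7 = 11p − 4 ⇒ −15p = -11 ⇒ p = 11/15, and the value is (-4)·(11/15) + 7 = 61/15.
For Column: with q = P(1), equating a1's and a3's payoffs gives −4q + 7 = 11q − 4 ⇒ q = 11/15.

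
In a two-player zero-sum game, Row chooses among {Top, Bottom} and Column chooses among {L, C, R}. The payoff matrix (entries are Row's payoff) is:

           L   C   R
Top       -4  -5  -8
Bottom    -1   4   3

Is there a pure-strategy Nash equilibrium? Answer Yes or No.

Yes

Row minima: Top → -8, Bottom → -1; maximin = -1.
Column maxima: L → -1, C → 4, R → 3; minimax = -1.
maximin = minimax = -1, so a saddle point exists.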